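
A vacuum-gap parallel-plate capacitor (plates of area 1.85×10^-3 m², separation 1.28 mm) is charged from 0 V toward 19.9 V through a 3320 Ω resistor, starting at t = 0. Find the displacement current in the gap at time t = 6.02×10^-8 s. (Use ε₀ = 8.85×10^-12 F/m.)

C = ε₀A/d = (8.85×10^-12)(1.85×10^-3)/(1.28×10^-3) = 1.279×10^-11 F, so τ = RC = 4.246×10^-8 s.
The conduction current is I(t) = (V₀/R) e^(−t/τ), and the displacement current between the plates equals it.
t/τ = 1.418; I_d = (19.9/3320) · e^(−1.418) = (5.994×10^-3)(0.2422) = 1.45×10^-3 A.

1.45×10^-3 A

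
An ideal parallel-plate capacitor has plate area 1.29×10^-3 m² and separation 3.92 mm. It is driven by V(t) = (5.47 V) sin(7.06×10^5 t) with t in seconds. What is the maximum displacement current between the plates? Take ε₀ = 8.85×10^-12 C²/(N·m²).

C = ε₀A/d = (8.85×10^-12)(1.29×10^-3)/(3.92×10^-3) = 2.912×10^-12 F; ω = 7.06×10^5 rad/s.
I_d = C dV/dt, so |I_d|_max = C V₀ ω = (2.912×10^-12)(5.47)(7.06×10^5) = 1.12×10^-5 A.

1.12×10^-5 A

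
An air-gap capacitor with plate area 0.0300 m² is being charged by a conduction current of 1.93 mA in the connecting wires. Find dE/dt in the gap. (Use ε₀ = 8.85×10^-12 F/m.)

The displacement current between the plates equals the conduction current, I_d = 1.93 mA.
Inverting I_d = ε₀ A dE/dt gives dE/dt = 1.93×10^-3 / (8.85×10^-12 · 0.0300) = 7.27×10^9 V/(m·s).

7.27×10^9 V/(m·s)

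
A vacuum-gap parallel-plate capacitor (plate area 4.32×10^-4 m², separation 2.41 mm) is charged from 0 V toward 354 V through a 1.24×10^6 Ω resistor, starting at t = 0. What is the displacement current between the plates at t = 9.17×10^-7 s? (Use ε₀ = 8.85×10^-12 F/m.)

1.79×10^-4 A

C = ε₀A/d = (8.85×10^-12)(4.32×10^-4)/(2.41×10^-3) = 1.586×10^-12 F and τ = RC = 1.967×10^-6 s. I_d in the gap equals the RC charging current.
I_d(t) = (V₀/R) e^(−t/τ) = 2.855×10^-4 · e^(−0.4662) = 1.79×10^-4 A.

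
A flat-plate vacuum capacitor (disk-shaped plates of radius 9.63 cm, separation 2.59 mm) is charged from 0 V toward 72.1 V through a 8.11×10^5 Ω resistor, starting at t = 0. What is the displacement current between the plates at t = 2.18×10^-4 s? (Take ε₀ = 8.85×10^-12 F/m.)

C = ε₀A/d = (8.85×10^-12)(0.02913)/(2.59×10^-3) = 9.954×10^-11 F and τ = RC = 8.073×10^-5 s. I_d in the gap equals the RC charging current.
I_d(t) = (V₀/R) e^(−t/τ) = 8.890×10^-5 · e^(−2.700) = 5.97×10^-6 A.

5.97×10^-6 A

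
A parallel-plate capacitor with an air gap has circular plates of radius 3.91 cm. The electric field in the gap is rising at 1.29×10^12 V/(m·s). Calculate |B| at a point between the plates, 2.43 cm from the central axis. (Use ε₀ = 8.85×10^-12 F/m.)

1.74×10^-7 T

Total displacement current: I_d = ε₀(πR²)(dE/dt) = (8.85×10^-12)(4.803×10^-3)(1.29×10^12) = 0.05483 A.
For r < R the Ampère–Maxwell law gives B(2πr) = μ₀ I_d (r²/R²), so B = μ₀ I_d r/(2πR²) = (4π×10^-7)(0.05483)(0.0243)/(2π·0.0391²) = 1.74×10^-7 T.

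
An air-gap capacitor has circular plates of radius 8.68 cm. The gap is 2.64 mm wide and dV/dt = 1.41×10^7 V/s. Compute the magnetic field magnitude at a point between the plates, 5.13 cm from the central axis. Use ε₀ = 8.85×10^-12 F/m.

1.52×10^-9 T

I_d = C dV/dt with C = ε₀πR²/d = 7.935×10^-11 F, so I_d = (7.935×10^-11)(1.41×10^7) = 1.119×10^-3 A.
For r < R the Ampère–Maxwell law gives B(2πr) = μ₀ I_d (r²/R²), so B = μ₀ I_d r/(2πR²) = (4π×10^-7)(1.119×10^-3)(0.0513)/(2π·0.0868²) = 1.52×10^-9 T.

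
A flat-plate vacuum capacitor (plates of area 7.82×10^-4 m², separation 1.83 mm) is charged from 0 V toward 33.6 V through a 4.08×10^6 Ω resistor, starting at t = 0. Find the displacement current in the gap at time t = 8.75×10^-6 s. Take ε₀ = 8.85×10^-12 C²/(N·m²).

4.67×10^-6 A

With C = ε₀A/d = (8.85×10^-12)(7.82×10^-4)/(1.83×10^-3) = 3.782×10^-12 F, the time constant is τ = RC = 1.543×10^-5 s, so t/τ = 0.5671 and e^(−t/τ) = 0.5672.
I_d = I_cond = (V₀/R) e^(−t/τ) = (8.235×10^-6)(0.5672) = 4.67×10^-6 A.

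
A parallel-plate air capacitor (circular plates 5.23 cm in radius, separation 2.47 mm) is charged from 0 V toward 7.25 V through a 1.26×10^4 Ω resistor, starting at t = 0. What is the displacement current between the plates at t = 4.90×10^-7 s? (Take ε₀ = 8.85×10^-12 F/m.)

1.63×10^-4 A

C = ε₀A/d = (8.85×10^-12)(8.593×10^-3)/(2.47×10^-3) = 3.079×10^-11 F and τ = RC = 3.880×10^-7 s. I_d in the gap equals the RC charging current.
I_d(t) = (V₀/R) e^(−t/τ) = 5.754×10^-4 · e^(−1.263) = 1.63×10^-4 A.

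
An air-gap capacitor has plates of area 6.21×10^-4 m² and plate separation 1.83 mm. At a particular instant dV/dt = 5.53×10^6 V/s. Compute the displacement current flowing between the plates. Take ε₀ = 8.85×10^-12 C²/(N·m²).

1.66×10^-5 A

C = ε₀A/d = (8.85×10^-12)(6.21×10^-4)/(1.83×10^-3) = 3.003×10^-12 F.
I_d = C dV/dt = (3.003×10^-12)(5.53×10^6) = 1.66×10^-5 A.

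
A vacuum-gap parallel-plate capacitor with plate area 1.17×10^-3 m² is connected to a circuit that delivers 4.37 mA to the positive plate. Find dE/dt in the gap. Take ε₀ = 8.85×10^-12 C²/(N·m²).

4.22×10^11 V/(m·s)

Charge continuity gives I_d = I = 4.37×10^-3 A between the plates.
Since I_d = ε₀ A dE/dt, dE/dt = I_d/(ε₀A) = (4.37×10^-3)/((8.85×10^-12)(1.17×10^-3)) = 4.22×10^11 V/(m·s).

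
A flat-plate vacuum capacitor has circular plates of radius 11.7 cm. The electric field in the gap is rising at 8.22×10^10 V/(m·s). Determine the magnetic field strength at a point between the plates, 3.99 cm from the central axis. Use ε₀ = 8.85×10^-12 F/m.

I_d = ε₀ dΦ_E/dt = ε₀ πR² (dE/dt) = (8.85×10^-12)(0.04301)(8.22×10^10) = 0.03129 A through the full plate area.
For r < R the Ampère–Maxwell law gives B(2πr) = μ₀ I_d (r²/R²), so B = μ₀ I_d r/(2πR²) = (4π×10^-7)(0.03129)(0.0399)/(2π·0.117²) = 1.82×10^-8 T.

1.82×10^-8 T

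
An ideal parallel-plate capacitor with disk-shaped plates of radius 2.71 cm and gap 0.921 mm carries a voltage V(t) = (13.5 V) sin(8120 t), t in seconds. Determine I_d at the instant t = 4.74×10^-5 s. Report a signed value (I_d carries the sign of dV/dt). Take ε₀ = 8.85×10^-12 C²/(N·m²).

dV/dt = (13.5)(8120)·cos(0.384888) = 1.016×10^5 V/s.
I_d = C dV/dt with C = ε₀A/d = (8.85×10^-12)(2.307×10^-3)/(9.21×10^-4) = 2.217×10^-11 F, so I_d = (2.217×10^-11)(1.016×10^5) = 2.25×10^-6 A.

2.25×10^-6 A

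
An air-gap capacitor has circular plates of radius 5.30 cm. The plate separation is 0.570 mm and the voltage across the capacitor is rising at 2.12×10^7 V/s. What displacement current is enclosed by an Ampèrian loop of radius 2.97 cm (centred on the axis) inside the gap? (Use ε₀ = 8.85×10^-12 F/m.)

9.12×10^-4 A

I_d = C dV/dt with C = ε₀πR²/d = 1.370×10^-10 F, so I_d = (1.370×10^-10)(2.12×10^7) = 2.904×10^-3 A.
Through an area πr² the displacement current is I_d·(πr²/πR²) = I_d (r/R)² = 9.12×10^-4 A.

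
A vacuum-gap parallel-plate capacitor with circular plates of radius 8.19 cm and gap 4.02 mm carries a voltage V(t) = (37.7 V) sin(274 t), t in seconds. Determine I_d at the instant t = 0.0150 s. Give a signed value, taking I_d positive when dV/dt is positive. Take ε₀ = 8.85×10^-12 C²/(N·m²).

C = ε₀A/d = (8.85×10^-12)(0.02107)/(4.02×10^-3) = 4.639×10^-11 F. dV/dt = V₀ω·cos(ωt); at ωt = 4.11 rad this factor is -0.5666.
I_d = C dV/dt = (4.639×10^-11)(37.7)(274)(-0.5666) = -2.72×10^-7 A.

-2.72×10^-7 A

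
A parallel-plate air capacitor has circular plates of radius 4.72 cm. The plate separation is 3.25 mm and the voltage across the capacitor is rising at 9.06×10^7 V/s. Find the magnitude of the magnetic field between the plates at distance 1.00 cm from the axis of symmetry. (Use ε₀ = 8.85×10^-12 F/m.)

1.55×10^-9 T

With E = V/d, dE/dt = 2.788×10^10 V/(m·s) and πR² = 6.999×10^-3 m², giving I_d = ε₀ πR² dE/dt = 1.727×10^-3 A.
An Ampèrian loop of radius r encloses a fraction (r/R)² of I_d. Then B·2πr = μ₀ I_d (r/R)², giving B = μ₀ I_d r/(2πR²) = 1.55×10^-9 T.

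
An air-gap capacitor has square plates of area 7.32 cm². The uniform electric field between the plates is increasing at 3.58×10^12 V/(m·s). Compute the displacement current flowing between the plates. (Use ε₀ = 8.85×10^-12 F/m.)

0.0232 A

I_d = ε₀ A (dE/dt) = (8.85×10^-12)(7.32×10^-4 m²)(3.58×10^12) = 0.0232 A.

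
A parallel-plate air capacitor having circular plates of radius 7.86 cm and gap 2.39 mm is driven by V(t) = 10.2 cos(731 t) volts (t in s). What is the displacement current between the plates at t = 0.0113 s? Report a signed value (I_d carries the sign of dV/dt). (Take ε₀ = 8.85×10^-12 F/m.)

dV/dt = (10.2)(731)·−sin(8.2603) = -6849 V/s.
I_d = C dV/dt with C = ε₀A/d = (8.85×10^-12)(0.01941)/(2.39×10^-3) = 7.187×10^-11 F, so I_d = (7.187×10^-11)(-6849) = -4.92×10^-7 A.

-4.92×10^-7 A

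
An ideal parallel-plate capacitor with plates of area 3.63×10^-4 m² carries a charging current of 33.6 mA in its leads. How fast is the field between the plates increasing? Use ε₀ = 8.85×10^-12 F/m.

1.05×10^13 V/(m·s)

Charge continuity gives I_d = I = 0.0336 A between the plates.
Then dE/dt = I_d/(ε₀A) = 1.05×10^13 V/(m·s).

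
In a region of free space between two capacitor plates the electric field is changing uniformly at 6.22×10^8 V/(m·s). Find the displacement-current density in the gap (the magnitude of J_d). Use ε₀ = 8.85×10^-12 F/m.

J_d = ε₀ dE/dt = (8.85×10^-12)(6.22×10^8) = 5.50×10^-3 A/m².

5.50×10^-3 A/m²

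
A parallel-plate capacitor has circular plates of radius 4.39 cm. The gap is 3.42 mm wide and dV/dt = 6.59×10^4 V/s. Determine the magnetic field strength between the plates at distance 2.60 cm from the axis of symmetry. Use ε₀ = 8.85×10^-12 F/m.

2.79×10^-12 T

I_d = C dV/dt with C = ε₀πR²/d = 1.567×10^-11 F, so I_d = (1.567×10^-11)(6.59×10^4) = 1.033×10^-6 A.
∮B·dl = μ₀ I_d,enc with I_d,enc = I_d r²/R² = 3.623×10^-7 A; so B = μ₀ I_d,enc/(2πr) = 2.79×10^-12 T.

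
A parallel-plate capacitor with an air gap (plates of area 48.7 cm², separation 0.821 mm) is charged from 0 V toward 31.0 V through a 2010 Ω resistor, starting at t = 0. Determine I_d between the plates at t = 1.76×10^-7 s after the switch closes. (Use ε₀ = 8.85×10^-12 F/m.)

C = ε₀A/d = (8.85×10^-12)(4.87×10^-3)/(8.21×10^-4) = 5.250×10^-11 F, so τ = RC = 1.055×10^-7 s.
The conduction current is I(t) = (V₀/R) e^(−t/τ), and the displacement current between the plates equals it.
t/τ = 1.668; I_d = (31.0/2010) · e^(−1.668) = (0.01542)(0.1886) = 2.91×10^-3 A.

2.91×10^-3 A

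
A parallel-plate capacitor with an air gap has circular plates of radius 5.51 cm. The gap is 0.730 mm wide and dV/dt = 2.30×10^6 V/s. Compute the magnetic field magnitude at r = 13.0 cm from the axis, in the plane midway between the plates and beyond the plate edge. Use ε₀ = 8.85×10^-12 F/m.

With E = V/d, dE/dt = 3.151×10^9 V/(m·s) and πR² = 9.538×10^-3 m², giving I_d = ε₀ πR² dE/dt = 2.660×10^-4 A.
For r ≥ R the full I_d is enclosed: B = μ₀ I_d/(2πr) = (4π×10^-7)(2.660×10^-4)/(2π·0.130) = 4.09×10^-10 T.

4.09×10^-10 T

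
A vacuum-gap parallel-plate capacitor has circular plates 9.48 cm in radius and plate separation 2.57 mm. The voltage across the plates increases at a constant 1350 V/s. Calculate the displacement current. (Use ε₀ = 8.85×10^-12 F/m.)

C = ε₀A/d = (8.85×10^-12)(0.02823)/(2.57×10^-3) = 9.721×10^-11 F.
I_d = C dV/dt = (9.721×10^-11)(1350) = 1.31×10^-7 A.

1.31×10^-7 A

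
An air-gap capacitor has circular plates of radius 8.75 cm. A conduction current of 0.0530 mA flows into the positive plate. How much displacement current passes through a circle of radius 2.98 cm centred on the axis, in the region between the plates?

By continuity the displacement current in the gap matches the conduction current: I_d = 5.30×10^-5 A.
Through an area πr² the displacement current is I_d·(πr²/πR²) = I_d (r/R)² = 6.15×10^-6 A.

6.15×10^-6 A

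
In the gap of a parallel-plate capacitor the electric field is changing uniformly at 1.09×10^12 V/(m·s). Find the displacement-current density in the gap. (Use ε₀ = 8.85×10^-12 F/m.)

J_d = ε₀ ∂E/∂t, so J_d = 9.65 A/m².

9.65 A/m²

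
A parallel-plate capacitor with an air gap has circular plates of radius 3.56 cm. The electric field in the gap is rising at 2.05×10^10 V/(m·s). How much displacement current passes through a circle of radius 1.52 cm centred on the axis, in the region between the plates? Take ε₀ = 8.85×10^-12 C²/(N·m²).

1.32×10^-4 A

Total displacement current: I_d = ε₀(πR²)(dE/dt) = (8.85×10^-12)(3.982×10^-3)(2.05×10^10) = 7.224×10^-4 A.
Through an area πr² the displacement current is I_d·(πr²/πR²) = I_d (r/R)² = 1.32×10^-4 A.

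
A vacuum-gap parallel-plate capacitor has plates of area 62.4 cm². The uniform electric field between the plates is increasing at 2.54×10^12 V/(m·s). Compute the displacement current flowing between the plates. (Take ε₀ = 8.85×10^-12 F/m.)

The displacement current is ε₀ times dΦ_E/dt = ε₀ A dE/dt = (8.85×10^-12)(6.24×10^-3)(2.54×10^12) = 0.140 A.

0.140 A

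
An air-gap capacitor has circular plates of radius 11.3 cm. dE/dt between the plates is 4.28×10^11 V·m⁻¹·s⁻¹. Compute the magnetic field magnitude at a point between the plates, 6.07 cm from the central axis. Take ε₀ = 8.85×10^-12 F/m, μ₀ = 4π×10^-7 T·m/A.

Through the whole plate area (πR² = 0.04011 m²), I_d = ε₀ πR² dE/dt = 0.1519 A.
An Ampèrian loop of radius r encloses a fraction (r/R)² of I_d. Then B·2πr = μ₀ I_d (r/R)², giving B = μ₀ I_d r/(2πR²) = 1.44×10^-7 T.

1.44×10^-7 T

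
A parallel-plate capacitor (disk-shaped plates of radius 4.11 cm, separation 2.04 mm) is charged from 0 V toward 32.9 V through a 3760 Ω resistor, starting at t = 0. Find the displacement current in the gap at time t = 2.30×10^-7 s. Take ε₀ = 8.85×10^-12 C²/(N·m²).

6.14×10^-4 A

With C = ε₀A/d = (8.85×10^-12)(5.307×10^-3)/(2.04×10^-3) = 2.302×10^-11 F, the time constant is τ = RC = 8.656×10^-8 s, so t/τ = 2.657 and e^(−t/τ) = 0.07016.
I_d = I_cond = (V₀/R) e^(−t/τ) = (8.750×10^-3)(0.07016) = 6.14×10^-4 A.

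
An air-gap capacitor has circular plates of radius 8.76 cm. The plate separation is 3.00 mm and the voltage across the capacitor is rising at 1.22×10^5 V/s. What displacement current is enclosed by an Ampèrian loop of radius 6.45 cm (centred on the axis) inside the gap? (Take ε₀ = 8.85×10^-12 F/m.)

4.70×10^-6 A

I_d = C dV/dt with C = ε₀πR²/d = 7.112×10^-11 F, so I_d = (7.112×10^-11)(1.22×10^5) = 8.677×10^-6 A.
Through an area πr² the displacement current is I_d·(πr²/πR²) = I_d (r/R)² = 4.70×10^-6 A.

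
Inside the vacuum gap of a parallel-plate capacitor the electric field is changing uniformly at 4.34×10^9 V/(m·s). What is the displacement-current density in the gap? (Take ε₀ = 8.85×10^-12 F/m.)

The displacement-current density is ε₀ ∂E/∂t = (8.85×10^-12)(4.34×10^9) = 0.0384 A/m².

0.0384 A/m²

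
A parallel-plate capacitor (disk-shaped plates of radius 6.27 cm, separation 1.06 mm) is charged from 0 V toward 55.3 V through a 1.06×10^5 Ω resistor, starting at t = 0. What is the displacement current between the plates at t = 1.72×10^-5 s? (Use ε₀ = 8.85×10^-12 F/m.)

With C = ε₀A/d = (8.85×10^-12)(0.01235)/(1.06×10^-3) = 1.031×10^-10 F, the time constant is τ = RC = 1.093×10^-5 s, so t/τ = 1.574 and e^(−t/τ) = 0.2072.
I_d = I_cond = (V₀/R) e^(−t/τ) = (5.217×10^-4)(0.2072) = 1.08×10^-4 A.

1.08×10^-4 A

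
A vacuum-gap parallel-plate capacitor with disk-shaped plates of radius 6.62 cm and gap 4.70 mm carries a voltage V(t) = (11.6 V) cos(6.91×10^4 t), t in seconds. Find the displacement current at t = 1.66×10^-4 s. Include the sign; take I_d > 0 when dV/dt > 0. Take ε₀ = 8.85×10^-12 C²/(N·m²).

C = ε₀A/d = (8.85×10^-12)(0.01377)/(4.70×10^-3) = 2.593×10^-11 F. dV/dt = V₀ω·−sin(ωt); at ωt = 11.4706 rad this factor is 0.8893.
I_d = C dV/dt = (2.593×10^-11)(11.6)(6.91×10^4)(0.8893) = 1.85×10^-5 A.

1.85×10^-5 A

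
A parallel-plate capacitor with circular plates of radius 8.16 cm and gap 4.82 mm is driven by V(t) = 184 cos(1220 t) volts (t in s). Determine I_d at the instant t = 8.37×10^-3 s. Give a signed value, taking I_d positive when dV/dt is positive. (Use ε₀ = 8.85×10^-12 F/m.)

6.10×10^-6 A

C = ε₀A/d = (8.85×10^-12)(0.02092)/(4.82×10^-3) = 3.841×10^-11 F. dV/dt = V₀ω·−sin(ωt); at ωt = 10.2114 rad this factor is 0.7080.
I_d = C dV/dt = (3.841×10^-11)(184)(1220)(0.7080) = 6.10×10^-6 A.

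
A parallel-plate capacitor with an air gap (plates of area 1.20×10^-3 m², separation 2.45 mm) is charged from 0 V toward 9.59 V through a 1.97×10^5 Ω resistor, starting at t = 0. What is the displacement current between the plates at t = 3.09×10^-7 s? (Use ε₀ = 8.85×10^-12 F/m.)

With C = ε₀A/d = (8.85×10^-12)(1.20×10^-3)/(2.45×10^-3) = 4.335×10^-12 F, the time constant is τ = RC = 8.540×10^-7 s, so t/τ = 0.3618 and e^(−t/τ) = 0.6964.
I_d = I_cond = (V₀/R) e^(−t/τ) = (4.868×10^-5)(0.6964) = 3.39×10^-5 A.

3.39×10^-5 A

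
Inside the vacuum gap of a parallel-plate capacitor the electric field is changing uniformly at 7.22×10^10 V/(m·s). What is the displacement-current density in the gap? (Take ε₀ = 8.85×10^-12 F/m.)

0.639 A/m²

J_d = ε₀ ∂E/∂t, so J_d = 0.639 A/m².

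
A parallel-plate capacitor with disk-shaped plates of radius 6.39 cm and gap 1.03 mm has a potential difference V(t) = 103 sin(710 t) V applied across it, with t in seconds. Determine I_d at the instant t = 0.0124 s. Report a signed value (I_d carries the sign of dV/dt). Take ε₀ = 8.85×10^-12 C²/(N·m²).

C = ε₀A/d = (8.85×10^-12)(0.01283)/(1.03×10^-3) = 1.102×10^-10 F. dV/dt = V₀ω·cos(ωt); at ωt = 8.804 rad this factor is -0.8134.
I_d = C dV/dt = (1.102×10^-10)(103)(710)(-0.8134) = -6.56×10^-6 A.

-6.56×10^-6 A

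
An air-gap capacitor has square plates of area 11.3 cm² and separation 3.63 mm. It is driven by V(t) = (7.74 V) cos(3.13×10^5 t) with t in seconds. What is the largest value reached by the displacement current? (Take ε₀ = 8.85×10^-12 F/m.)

6.67×10^-6 A

The displacement current equals the conduction current C dV/dt, which peaks at C V₀ ω.
With C = ε₀A/d = (8.85×10^-12)(1.13×10^-3)/(3.63×10^-3) = 2.755×10^-12 F and ω = 3.13×10^5 rad/s, I_d,max = (2.755×10^-12)(7.74)(3.13×10^5) = 6.67×10^-6 A.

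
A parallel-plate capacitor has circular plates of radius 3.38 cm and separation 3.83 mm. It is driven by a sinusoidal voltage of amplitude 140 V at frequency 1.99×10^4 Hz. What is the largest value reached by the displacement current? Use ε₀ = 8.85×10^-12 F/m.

1.45×10^-4 A

The displacement current equals the conduction current C dV/dt, which peaks at C V₀ ω.
With C = ε₀A/d = (8.85×10^-12)(3.589×10^-3)/(3.83×10^-3) = 8.293×10^-12 F and ω = 2πf = 1.250×10^5 rad/s, I_d,max = (8.293×10^-12)(140)(1.250×10^5) = 1.45×10^-4 A.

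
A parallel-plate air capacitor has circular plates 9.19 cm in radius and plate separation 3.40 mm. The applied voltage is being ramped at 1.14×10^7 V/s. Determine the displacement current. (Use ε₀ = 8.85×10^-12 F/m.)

C = ε₀A/d = (8.85×10^-12)(0.02653)/(3.40×10^-3) = 6.906×10^-11 F.
I_d = C dV/dt = (6.906×10^-11)(1.14×10^7) = 7.87×10^-4 A.

7.87×10^-4 A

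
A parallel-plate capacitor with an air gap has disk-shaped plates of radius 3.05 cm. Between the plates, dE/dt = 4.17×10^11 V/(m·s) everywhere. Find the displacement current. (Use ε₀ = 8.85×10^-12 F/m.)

0.0108 A

I_d = ε₀ A (dE/dt) = (8.85×10^-12)(2.922×10^-3 m²)(4.17×10^11) = 0.0108 A.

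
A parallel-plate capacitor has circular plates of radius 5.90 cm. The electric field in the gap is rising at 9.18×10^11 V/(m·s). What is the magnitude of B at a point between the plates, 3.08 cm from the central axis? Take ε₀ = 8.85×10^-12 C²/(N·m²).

1.57×10^-7 T

Total displacement current: I_d = ε₀(πR²)(dE/dt) = (8.85×10^-12)(0.01094)(9.18×10^11) = 0.08888 A.
An Ampèrian loop of radius r encloses a fraction (r/R)² of I_d. Then B·2πr = μ₀ I_d (r/R)², giving B = μ₀ I_d r/(2πR²) = 1.57×10^-7 T.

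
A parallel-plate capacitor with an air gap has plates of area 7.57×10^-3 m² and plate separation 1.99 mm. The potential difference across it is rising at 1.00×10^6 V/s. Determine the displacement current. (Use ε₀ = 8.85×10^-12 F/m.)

E = V/d so dE/dt = (dV/dt)/d = 5.025×10^8 V/(m·s), and I_d = ε₀ A dE/dt = (8.85×10^-12)(7.57×10^-3)(5.025×10^8) = 3.37×10^-5 A.

3.37×10^-5 A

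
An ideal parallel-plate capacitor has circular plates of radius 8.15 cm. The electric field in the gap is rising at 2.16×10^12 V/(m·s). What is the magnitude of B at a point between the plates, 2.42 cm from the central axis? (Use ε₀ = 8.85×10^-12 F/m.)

2.91×10^-7 T

I_d = ε₀ dΦ_E/dt = ε₀ πR² (dE/dt) = (8.85×10^-12)(0.02087)(2.16×10^12) = 0.3990 A through the full plate area.
∮B·dl = μ₀ I_d,enc with I_d,enc = I_d r²/R² = 0.03518 A; so B = μ₀ I_d,enc/(2πr) = 2.91×10^-7 T.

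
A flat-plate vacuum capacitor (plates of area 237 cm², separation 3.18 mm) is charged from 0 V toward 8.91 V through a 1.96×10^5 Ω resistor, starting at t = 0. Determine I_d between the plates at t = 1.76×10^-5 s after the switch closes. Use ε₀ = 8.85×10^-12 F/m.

1.17×10^-5 A

C = ε₀A/d = (8.85×10^-12)(0.0237)/(3.18×10^-3) = 6.596×10^-11 F and τ = RC = 1.293×10^-5 s. I_d in the gap equals the RC charging current.
I_d(t) = (V₀/R) e^(−t/τ) = 4.546×10^-5 · e^(−1.361) = 1.17×10^-5 A.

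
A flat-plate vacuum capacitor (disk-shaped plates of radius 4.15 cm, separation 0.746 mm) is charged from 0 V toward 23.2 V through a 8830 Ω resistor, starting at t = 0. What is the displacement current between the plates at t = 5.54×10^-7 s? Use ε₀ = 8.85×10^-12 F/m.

9.89×10^-4 A

C = ε₀A/d = (8.85×10^-12)(5.411×10^-3)/(7.46×10^-4) = 6.419×10^-11 F and τ = RC = 5.668×10^-7 s. I_d in the gap equals the RC charging current.
I_d(t) = (V₀/R) e^(−t/τ) = 2.627×10^-3 · e^(−0.9774) = 9.89×10^-4 A.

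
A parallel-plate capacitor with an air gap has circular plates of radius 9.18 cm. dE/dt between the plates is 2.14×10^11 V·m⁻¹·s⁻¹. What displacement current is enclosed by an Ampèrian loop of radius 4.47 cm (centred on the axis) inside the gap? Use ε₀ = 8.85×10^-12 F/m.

0.0119 A

Total displacement current: I_d = ε₀(πR²)(dE/dt) = (8.85×10^-12)(0.02647)(2.14×10^11) = 0.05013 A.
Through an area πr² the displacement current is I_d·(πr²/πR²) = I_d (r/R)² = 0.0119 A.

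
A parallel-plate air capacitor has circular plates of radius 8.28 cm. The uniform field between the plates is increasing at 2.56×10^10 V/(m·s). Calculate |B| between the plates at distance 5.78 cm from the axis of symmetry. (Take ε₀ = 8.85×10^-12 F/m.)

8.23×10^-9 T

I_d = ε₀ dΦ_E/dt = ε₀ πR² (dE/dt) = (8.85×10^-12)(0.02154)(2.56×10^10) = 4.880×10^-3 A through the full plate area.
For r < R the Ampère–Maxwell law gives B(2πr) = μ₀ I_d (r²/R²), so B = μ₀ I_d r/(2πR²) = (4π×10^-7)(4.880×10^-3)(0.0578)/(2π·0.0828²) = 8.23×10^-9 T.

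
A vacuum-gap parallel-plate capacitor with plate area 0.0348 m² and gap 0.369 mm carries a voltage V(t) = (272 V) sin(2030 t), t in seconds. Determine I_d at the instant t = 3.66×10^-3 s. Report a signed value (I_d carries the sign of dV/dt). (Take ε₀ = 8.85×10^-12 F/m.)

C = ε₀A/d = (8.85×10^-12)(0.0348)/(3.69×10^-4) = 8.346×10^-10 F. dV/dt = V₀ω·cos(ωt); at ωt = 7.4298 rad this factor is 0.4116.
I_d = C dV/dt = (8.346×10^-10)(272)(2030)(0.4116) = 1.90×10^-4 A.

1.90×10^-4 A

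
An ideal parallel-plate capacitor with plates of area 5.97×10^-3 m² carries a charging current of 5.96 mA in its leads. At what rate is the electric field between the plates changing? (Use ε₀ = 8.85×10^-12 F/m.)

The displacement current between the plates equals the conduction current, I_d = 5.96 mA.
Inverting I_d = ε₀ A dE/dt gives dE/dt = 5.96×10^-3 / (8.85×10^-12 · 5.97×10^-3) = 1.13×10^11 V/(m·s).

1.13×10^11 V/(m·s)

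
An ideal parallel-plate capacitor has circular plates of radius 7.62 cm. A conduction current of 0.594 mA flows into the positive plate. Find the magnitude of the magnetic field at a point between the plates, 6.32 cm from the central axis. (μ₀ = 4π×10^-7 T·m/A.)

1.29×10^-9 T

By continuity the displacement current in the gap matches the conduction current: I_d = 5.94×10^-4 A.
An Ampèrian loop of radius r encloses a fraction (r/R)² of I_d. Then B·2πr = μ₀ I_d (r/R)², giving B = μ₀ I_d r/(2πR²) = 1.29×10^-9 T.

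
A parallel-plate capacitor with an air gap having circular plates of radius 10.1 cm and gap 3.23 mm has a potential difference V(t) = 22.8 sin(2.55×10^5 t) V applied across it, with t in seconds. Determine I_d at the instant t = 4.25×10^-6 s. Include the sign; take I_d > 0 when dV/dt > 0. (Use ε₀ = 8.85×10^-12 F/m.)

2.39×10^-4 A

dV/dt = (22.8)(2.55×10^5)·cos(1.08375) = 2.721×10^6 V/s.
I_d = C dV/dt with C = ε₀A/d = (8.85×10^-12)(0.03205)/(3.23×10^-3) = 8.782×10^-11 F, so I_d = (8.782×10^-11)(2.721×10^6) = 2.39×10^-4 A.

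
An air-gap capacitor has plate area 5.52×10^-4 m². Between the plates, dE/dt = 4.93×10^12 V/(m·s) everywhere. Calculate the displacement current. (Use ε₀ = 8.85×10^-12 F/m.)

0.0241 A

With a uniform field, Φ_E = EA, so I_d = ε₀ A dE/dt = 0.0241 A.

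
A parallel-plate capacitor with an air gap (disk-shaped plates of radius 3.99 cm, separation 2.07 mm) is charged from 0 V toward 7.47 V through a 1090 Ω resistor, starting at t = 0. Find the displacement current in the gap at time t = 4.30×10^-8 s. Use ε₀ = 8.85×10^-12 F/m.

1.08×10^-3 A

C = ε₀A/d = (8.85×10^-12)(5.001×10^-3)/(2.07×10^-3) = 2.138×10^-11 F, so τ = RC = 2.330×10^-8 s.
The conduction current is I(t) = (V₀/R) e^(−t/τ), and the displacement current between the plates equals it.
t/τ = 1.845; I_d = (7.47/1090) · e^(−1.845) = (6.853×10^-3)(0.1580) = 1.08×10^-3 A.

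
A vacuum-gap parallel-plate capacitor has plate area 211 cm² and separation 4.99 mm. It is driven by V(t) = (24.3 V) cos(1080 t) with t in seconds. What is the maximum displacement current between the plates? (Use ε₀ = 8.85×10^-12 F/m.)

9.82×10^-7 A

(dE/dt)_max = V₀ω/d = 5.259×10^6 V/(m·s); ω = 1080 rad/s.
I_d,max = ε₀ A (dE/dt)_max = (8.85×10^-12)(0.0211)(5.259×10^6) = 9.82×10^-7 A.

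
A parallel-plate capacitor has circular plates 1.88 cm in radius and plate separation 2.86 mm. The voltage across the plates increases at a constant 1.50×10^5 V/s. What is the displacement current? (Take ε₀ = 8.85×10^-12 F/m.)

The displacement current equals the charging current C dV/dt. With C = ε₀A/d = (8.85×10^-12)(1.110×10^-3)/(2.86×10^-3) = 3.435×10^-12 F, I_d = (3.435×10^-12)(1.50×10^5) = 5.15×10^-7 A.

5.15×10^-7 A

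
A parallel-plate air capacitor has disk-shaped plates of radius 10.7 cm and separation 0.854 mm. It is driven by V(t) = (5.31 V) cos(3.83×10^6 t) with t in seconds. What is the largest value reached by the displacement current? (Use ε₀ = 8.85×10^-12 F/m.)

C = ε₀A/d = (8.85×10^-12)(0.03597)/(8.54×10^-4) = 3.728×10^-10 F; ω = 3.83×10^6 rad/s.
I_d = C dV/dt, so |I_d|_max = C V₀ ω = (3.728×10^-10)(5.31)(3.83×10^6) = 7.58×10^-3 A.

7.58×10^-3 A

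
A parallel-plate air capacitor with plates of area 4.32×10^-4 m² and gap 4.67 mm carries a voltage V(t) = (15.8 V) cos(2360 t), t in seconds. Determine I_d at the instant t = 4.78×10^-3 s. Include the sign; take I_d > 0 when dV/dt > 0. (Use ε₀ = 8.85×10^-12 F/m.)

2.93×10^-8 A

dE/dt = (V₀ω/d)·−sin(ωt) with ωt = 11.2808 rad: (15.8)(2360)(0.9596)/(4.67×10^-3) = 7.662×10^6 V/(m·s).
I_d = ε₀ A dE/dt = (8.85×10^-12)(4.32×10^-4)(7.662×10^6) = 2.93×10^-8 A.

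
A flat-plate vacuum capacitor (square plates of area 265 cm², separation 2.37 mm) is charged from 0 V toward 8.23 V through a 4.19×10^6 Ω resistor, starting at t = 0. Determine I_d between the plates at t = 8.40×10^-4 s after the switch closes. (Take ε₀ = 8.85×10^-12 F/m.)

2.59×10^-7 A

With C = ε₀A/d = (8.85×10^-12)(0.0265)/(2.37×10^-3) = 9.896×10^-11 F, the time constant is τ = RC = 4.146×10^-4 s, so t/τ = 2.026 and e^(−t/τ) = 0.1319.
I_d = I_cond = (V₀/R) e^(−t/τ) = (1.964×10^-6)(0.1319) = 2.59×10^-7 A.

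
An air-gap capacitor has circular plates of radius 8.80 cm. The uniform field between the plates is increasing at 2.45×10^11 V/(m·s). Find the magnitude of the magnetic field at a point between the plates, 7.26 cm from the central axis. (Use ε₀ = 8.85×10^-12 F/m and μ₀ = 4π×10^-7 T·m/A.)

Through the whole plate area (πR² = 0.02433 m²), I_d = ε₀ πR² dE/dt = 0.05275 A.
∮B·dl = μ₀ I_d,enc with I_d,enc = I_d r²/R² = 0.03590 A; so B = μ₀ I_d,enc/(2πr) = 9.89×10^-8 T.

9.89×10^-8 T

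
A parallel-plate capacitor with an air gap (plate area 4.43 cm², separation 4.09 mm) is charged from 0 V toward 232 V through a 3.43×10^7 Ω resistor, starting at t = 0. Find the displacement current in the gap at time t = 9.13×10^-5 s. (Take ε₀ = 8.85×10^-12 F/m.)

With C = ε₀A/d = (8.85×10^-12)(4.43×10^-4)/(4.09×10^-3) = 9.586×10^-13 F, the time constant is τ = RC = 3.288×10^-5 s, so t/τ = 2.777 and e^(−t/τ) = 0.06222.
I_d = I_cond = (V₀/R) e^(−t/τ) = (6.764×10^-6)(0.06222) = 4.21×10^-7 A.

4.21×10^-7 A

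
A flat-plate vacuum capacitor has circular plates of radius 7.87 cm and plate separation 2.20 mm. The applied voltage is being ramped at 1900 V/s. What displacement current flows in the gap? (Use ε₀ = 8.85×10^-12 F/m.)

1.49×10^-7 A

The field between the plates is E = V/d, so dE/dt = (1900)/(2.20×10^-3 m) = 8.636×10^5 V/(m·s).
I_d = ε₀ A (dE/dt) = (8.85×10^-12)(0.01946)(8.636×10^5) = 1.49×10^-7 A.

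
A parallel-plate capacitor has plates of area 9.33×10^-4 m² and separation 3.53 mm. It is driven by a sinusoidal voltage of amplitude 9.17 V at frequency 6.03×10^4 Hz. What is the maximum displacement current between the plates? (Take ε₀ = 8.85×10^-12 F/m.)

The displacement current equals the conduction current C dV/dt, which peaks at C V₀ ω.
With C = ε₀A/d = (8.85×10^-12)(9.33×10^-4)/(3.53×10^-3) = 2.339×10^-12 F and ω = 2πf = 3.789×10^5 rad/s, I_d,max = (2.339×10^-12)(9.17)(3.789×10^5) = 8.13×10^-6 A.

8.13×10^-6 A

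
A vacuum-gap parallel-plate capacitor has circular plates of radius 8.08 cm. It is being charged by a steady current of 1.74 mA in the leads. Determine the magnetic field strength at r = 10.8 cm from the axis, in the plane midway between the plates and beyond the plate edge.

3.22×10^-9 T

No conduction current crosses the gap, so I_d there equals the 1.74×10^-3 A in the leads.
With r > R the enclosed displacement current is the full I_d; B = μ₀ I_d / (2πr) = 3.22×10^-9 T.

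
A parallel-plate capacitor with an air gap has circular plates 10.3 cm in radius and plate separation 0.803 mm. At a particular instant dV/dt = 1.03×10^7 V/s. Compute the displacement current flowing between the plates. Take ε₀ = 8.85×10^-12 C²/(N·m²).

3.78×10^-3 A

C = ε₀A/d = (8.85×10^-12)(0.03333)/(8.03×10^-4) = 3.673×10^-10 F.
I_d = C dV/dt = (3.673×10^-10)(1.03×10^7) = 3.78×10^-3 A.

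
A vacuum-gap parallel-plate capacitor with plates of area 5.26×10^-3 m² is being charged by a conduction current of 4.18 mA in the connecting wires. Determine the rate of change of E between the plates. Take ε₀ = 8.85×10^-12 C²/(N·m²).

By continuity, I_d in the gap equals the 4.18 mA flowing in the wire.
Since I_d = ε₀ A dE/dt, dE/dt = I_d/(ε₀A) = (4.18×10^-3)/((8.85×10^-12)(5.26×10^-3)) = 8.98×10^10 V/(m·s).

8.98×10^10 V/(m·s)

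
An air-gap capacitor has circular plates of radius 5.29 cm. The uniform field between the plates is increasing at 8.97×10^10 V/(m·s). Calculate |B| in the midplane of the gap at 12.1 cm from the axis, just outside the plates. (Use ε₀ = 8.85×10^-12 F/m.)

I_d = ε₀ dΦ_E/dt = ε₀ πR² (dE/dt) = (8.85×10^-12)(8.791×10^-3)(8.97×10^10) = 6.979×10^-3 A through the full plate area.
Outside the plates the loop encloses all of I_d, so B·2πr = μ₀ I_d and B = 1.15×10^-8 T.

1.15×10^-8 T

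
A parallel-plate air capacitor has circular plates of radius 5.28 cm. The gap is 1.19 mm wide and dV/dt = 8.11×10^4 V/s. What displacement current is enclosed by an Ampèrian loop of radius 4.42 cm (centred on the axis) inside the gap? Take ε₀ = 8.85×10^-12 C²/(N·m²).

With E = V/d, dE/dt = 6.815×10^7 V/(m·s) and πR² = 8.758×10^-3 m², giving I_d = ε₀ πR² dE/dt = 5.282×10^-6 A.
The field is uniform, so I_d,enc = I_d (r/R)² = (5.282×10^-6)(4.42/5.28)² = 3.70×10^-6 A.

3.70×10^-6 A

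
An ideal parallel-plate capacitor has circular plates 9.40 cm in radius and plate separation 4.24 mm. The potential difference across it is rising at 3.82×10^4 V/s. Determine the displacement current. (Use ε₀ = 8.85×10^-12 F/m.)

The field between the plates is E = V/d, so dE/dt = (3.82×10^4)/(4.24×10^-3 m) = 9.009×10^6 V/(m·s).
I_d = ε₀ A (dE/dt) = (8.85×10^-12)(0.02776)(9.009×10^6) = 2.21×10^-6 A.

2.21×10^-6 A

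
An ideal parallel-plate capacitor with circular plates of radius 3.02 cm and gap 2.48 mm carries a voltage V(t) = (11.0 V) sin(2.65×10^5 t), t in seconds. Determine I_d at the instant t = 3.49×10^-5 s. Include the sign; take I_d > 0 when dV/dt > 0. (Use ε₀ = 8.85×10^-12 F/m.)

-2.93×10^-5 A

dV/dt = (11.0)(2.65×10^5)·cos(9.2485) = -2.870×10^6 V/s.
I_d = C dV/dt with C = ε₀A/d = (8.85×10^-12)(2.865×10^-3)/(2.48×10^-3) = 1.022×10^-11 F, so I_d = (1.022×10^-11)(-2.870×10^6) = -2.93×10^-5 A.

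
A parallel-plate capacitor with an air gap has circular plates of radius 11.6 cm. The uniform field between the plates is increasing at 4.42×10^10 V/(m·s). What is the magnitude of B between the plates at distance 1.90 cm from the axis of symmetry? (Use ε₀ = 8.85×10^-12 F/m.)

Total displacement current: I_d = ε₀(πR²)(dE/dt) = (8.85×10^-12)(0.04227)(4.42×10^10) = 0.01653 A.
An Ampèrian loop of radius r encloses a fraction (r/R)² of I_d. Then B·2πr = μ₀ I_d (r/R)², giving B = μ₀ I_d r/(2πR²) = 4.67×10^-9 T.

4.67×10^-9 T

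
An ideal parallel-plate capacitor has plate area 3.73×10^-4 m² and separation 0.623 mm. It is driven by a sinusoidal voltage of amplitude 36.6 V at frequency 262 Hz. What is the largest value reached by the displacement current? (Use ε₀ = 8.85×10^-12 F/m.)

3.19×10^-7 A

(dE/dt)_max = V₀ω/d = 9.670×10^7 V/(m·s); ω = 2πf = 1646 rad/s.
I_d,max = ε₀ A (dE/dt)_max = (8.85×10^-12)(3.73×10^-4)(9.670×10^7) = 3.19×10^-7 A.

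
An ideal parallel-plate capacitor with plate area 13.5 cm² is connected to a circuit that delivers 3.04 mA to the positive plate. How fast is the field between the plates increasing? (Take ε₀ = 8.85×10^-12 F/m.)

2.54×10^11 V/(m·s)

Charge continuity gives I_d = I = 3.04×10^-3 A between the plates.
Inverting I_d = ε₀ A dE/dt gives dE/dt = 3.04×10^-3 / (8.85×10^-12 · 1.35×10^-3) = 2.54×10^11 V/(m·s).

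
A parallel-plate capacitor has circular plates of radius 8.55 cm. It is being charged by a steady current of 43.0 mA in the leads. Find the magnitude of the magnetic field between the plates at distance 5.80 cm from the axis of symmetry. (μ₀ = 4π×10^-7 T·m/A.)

6.82×10^-8 T

Between the plates the displacement current equals the wire current: I_d = 43.0 mA = 0.0430 A.
For r < R the Ampère–Maxwell law gives B(2πr) = μ₀ I_d (r²/R²), so B = μ₀ I_d r/(2πR²) = (4π×10^-7)(0.0430)(0.0580)/(2π·0.0855²) = 6.82×10^-8 T.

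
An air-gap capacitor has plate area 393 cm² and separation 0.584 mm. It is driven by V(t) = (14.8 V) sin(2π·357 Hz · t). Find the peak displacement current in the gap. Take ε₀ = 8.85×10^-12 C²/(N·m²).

1.98×10^-5 A

The displacement current equals the conduction current C dV/dt, which peaks at C V₀ ω.
With C = ε₀A/d = (8.85×10^-12)(0.0393)/(5.84×10^-4) = 5.956×10^-10 F and ω = 2πf = 2243 rad/s, I_d,max = (5.956×10^-10)(14.8)(2243) = 1.98×10^-5 A.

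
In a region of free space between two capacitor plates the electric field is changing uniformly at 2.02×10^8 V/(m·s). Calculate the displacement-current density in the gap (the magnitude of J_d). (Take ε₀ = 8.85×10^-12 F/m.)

J_d = ε₀ dE/dt = (8.85×10^-12)(2.02×10^8) = 1.79×10^-3 A/m².

1.79×10^-3 A/m²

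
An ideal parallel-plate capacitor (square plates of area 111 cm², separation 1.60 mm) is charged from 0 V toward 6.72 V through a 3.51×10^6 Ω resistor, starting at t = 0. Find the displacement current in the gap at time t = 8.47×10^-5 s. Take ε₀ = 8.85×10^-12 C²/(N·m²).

C = ε₀A/d = (8.85×10^-12)(0.0111)/(1.60×10^-3) = 6.140×10^-11 F and τ = RC = 2.155×10^-4 s. I_d in the gap equals the RC charging current.
I_d(t) = (V₀/R) e^(−t/τ) = 1.915×10^-6 · e^(−0.3930) = 1.29×10^-6 A.

1.29×10^-6 A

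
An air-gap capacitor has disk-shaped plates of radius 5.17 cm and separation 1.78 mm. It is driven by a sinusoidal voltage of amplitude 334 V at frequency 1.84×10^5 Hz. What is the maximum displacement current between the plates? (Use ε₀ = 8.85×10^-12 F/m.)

0.0161 A

(dE/dt)_max = V₀ω/d = 2.169×10^11 V/(m·s); ω = 2πf = 1.156×10^6 rad/s.
I_d,max = ε₀ A (dE/dt)_max = (8.85×10^-12)(8.397×10^-3)(2.169×10^11) = 0.0161 A.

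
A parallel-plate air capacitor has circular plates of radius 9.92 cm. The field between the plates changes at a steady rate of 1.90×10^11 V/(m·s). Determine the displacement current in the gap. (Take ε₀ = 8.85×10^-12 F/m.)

0.0520 A

I_d = ε₀ A (dE/dt) = (8.85×10^-12)(0.03092 m²)(1.90×10^11) = 0.0520 A.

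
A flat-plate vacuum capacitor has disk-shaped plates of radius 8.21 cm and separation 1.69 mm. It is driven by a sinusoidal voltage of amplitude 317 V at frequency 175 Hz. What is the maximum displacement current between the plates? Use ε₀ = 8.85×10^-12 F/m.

C = ε₀A/d = (8.85×10^-12)(0.02118)/(1.69×10^-3) = 1.109×10^-10 F; ω = 2πf = 1100 rad/s.
I_d = C dV/dt, so |I_d|_max = C V₀ ω = (1.109×10^-10)(317)(1100) = 3.87×10^-5 A.

3.87×10^-5 A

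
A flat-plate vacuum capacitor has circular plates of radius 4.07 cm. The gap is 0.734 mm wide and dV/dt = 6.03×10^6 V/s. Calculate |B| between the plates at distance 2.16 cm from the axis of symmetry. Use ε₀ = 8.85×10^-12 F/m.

9.87×10^-10 T

dE/dt = (dV/dt)/d = 8.215×10^9 V/(m·s); I_d = ε₀(πR²)(dE/dt) = (8.85×10^-12)(5.204×10^-3)(8.215×10^9) = 3.783×10^-4 A.
For r < R the Ampère–Maxwell law gives B(2πr) = μ₀ I_d (r²/R²), so B = μ₀ I_d r/(2πR²) = (4π×10^-7)(3.783×10^-4)(0.0216)/(2π·0.0407²) = 9.87×10^-10 T.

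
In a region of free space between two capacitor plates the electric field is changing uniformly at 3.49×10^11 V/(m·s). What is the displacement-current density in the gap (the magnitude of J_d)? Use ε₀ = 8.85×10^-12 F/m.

J_d = ε₀ dE/dt = (8.85×10^-12)(3.49×10^11) = 3.09 A/m².

3.09 A/m²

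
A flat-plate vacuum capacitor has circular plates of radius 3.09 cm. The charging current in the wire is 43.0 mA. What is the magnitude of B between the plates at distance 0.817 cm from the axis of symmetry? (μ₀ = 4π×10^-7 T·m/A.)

Between the plates the displacement current equals the wire current: I_d = 43.0 mA = 0.0430 A.
An Ampèrian loop of radius r encloses a fraction (r/R)² of I_d. Then B·2πr = μ₀ I_d (r/R)², giving B = μ₀ I_d r/(2πR²) = 7.36×10^-8 T.

7.36×10^-8 T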